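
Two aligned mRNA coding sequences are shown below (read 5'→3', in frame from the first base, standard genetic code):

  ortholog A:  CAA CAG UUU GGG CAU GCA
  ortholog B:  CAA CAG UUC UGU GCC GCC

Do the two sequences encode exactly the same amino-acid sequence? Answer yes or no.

Codon 1: CAA Gln / CAA Gln — identical.
Codon 2: CAG Gln / CAG Gln — identical.
Codon 3: UUU Phe / UUC Phe — synonymous.
Codon 4: GGG Gly / UGU Cys — nonsynonymous.
Codon 5: CAU His / GCC Ala — nonsynonymous.
Codon 6: GCA Ala / GCC Ala — synonymous.
Nonsynonymous differences: 2 → different protein.

no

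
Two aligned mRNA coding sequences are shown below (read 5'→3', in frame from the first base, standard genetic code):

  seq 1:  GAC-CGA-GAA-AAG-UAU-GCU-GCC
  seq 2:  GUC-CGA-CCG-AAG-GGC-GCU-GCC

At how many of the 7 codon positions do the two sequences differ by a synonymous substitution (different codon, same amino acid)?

0

Codon 1: GAC Asp / GUC Val — nonsynonymous.
Codon 2: CGA Arg / CGA Arg — identical.
Codon 3: GAA Glu / CCG Pro — nonsynonymous.
Codon 4: AAG Lys / AAG Lys — identical.
Codon 5: UAU Tyr / GGC Gly — nonsynonymous.
Codon 6: GCU Ala / GCU Ala — identical.
Codon 7: GCC Ala / GCC Ala — identical.
Synonymous differences: 0.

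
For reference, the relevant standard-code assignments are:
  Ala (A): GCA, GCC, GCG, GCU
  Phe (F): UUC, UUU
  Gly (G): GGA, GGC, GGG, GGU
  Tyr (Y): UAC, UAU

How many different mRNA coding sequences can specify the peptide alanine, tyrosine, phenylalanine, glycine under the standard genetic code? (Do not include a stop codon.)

64

Ala: 4 codons.
Tyr: 2 codons.
Phe: 2 codons.
Gly: 4 codons.
4 × 2 × 2 × 4 = 64.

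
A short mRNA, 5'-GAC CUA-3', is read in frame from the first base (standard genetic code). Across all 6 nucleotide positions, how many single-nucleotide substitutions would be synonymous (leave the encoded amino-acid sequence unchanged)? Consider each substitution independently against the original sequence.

5

Codon 1 (GAC, Asp): 1 synonymous substitution.
Codon 2 (CUA, Leu): 4 synonymous substitutions.
Total: 1 + 4 = 5.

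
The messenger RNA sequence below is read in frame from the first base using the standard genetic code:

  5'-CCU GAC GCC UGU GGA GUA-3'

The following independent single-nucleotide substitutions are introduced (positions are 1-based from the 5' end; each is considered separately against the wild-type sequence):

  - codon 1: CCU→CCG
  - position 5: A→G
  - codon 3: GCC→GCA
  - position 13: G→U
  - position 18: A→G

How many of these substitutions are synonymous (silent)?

Codon 1: CCU (Pro) → CCG (Pro) — synonymous.
Codon 2: GAC (Asp) → GGC (Gly) — missense.
Codon 3: GCC (Ala) → GCA (Ala) — synonymous.
Codon 5: GGA (Gly) → UGA (Stop) — nonsense.
Codon 6: GUA (Val) → GUG (Val) — synonymous.
Synonymous: 3 of 5.

3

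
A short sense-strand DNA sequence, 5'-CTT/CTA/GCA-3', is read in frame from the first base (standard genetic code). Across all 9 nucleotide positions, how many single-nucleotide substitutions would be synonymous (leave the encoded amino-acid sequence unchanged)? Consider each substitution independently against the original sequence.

Codon 1 (CTT, Leu): 3 synonymous substitutions.
Codon 2 (CTA, Leu): 4 synonymous substitutions.
Codon 3 (GCA, Ala): 3 synonymous substitutions.
Total: 3 + 4 + 3 = 10.

10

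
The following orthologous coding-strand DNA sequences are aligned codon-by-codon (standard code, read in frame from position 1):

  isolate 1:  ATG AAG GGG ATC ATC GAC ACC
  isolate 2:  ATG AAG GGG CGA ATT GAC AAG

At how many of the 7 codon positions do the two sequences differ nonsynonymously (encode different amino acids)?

Codon 1: ATG Met / ATG Met — identical.
Codon 2: AAG Lys / AAG Lys — identical.
Codon 3: GGG Gly / GGG Gly — identical.
Codon 4: ATC Ile / CGA Arg — nonsynonymous.
Codon 5: ATC Ile / ATT Ile — synonymous.
Codon 6: GAC Asp / GAC Asp — identical.
Codon 7: ACC Thr / AAG Lys — nonsynonymous.
Nonsynonymous differences: 2.

2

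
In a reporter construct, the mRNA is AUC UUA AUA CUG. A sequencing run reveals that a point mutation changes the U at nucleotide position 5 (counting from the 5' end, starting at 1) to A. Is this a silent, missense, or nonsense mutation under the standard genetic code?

nonsense

Position 5 falls in codon 2: UUA → Leu.
After the substitution the codon is UAA → Stop.
The new codon is a stop codon, so this is a nonsense mutation.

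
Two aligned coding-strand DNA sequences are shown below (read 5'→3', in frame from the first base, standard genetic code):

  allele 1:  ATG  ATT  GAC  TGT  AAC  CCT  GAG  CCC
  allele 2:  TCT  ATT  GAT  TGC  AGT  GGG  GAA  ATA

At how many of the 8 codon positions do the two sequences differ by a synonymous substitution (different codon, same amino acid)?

Codon 1: ATG Met / TCT Ser — nonsynonymous.
Codon 2: ATT Ile / ATT Ile — identical.
Codon 3: GAC Asp / GAT Asp — synonymous.
Codon 4: TGT Cys / TGC Cys — synonymous.
Codon 5: AAC Asn / AGT Ser — nonsynonymous.
Codon 6: CCT Pro / GGG Gly — nonsynonymous.
Codon 7: GAG Glu / GAA Glu — synonymous.
Codon 8: CCC Pro / ATA Ile — nonsynonymous.
Synonymous differences: 3.

3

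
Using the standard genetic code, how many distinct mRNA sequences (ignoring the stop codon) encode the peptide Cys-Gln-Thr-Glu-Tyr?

Cys: 2 codons.
Gln: 2 codons.
Thr: 4 codons.
Glu: 2 codons.
Tyr: 2 codons.
2 × 2 × 4 × 2 × 2 = 64.

64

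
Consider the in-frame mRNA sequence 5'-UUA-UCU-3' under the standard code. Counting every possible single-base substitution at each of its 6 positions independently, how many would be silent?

5

Codon 1 (UUA, Leu): 2 synonymous substitutions.
Codon 2 (UCU, Ser): 3 synonymous substitutions.
Total: 2 + 3 = 5.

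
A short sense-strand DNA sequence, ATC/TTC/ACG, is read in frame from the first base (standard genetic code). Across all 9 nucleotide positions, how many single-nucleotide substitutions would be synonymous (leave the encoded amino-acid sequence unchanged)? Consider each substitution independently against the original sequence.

Codon 1 (ATC, Ile): 2 synonymous substitutions.
Codon 2 (TTC, Phe): 1 synonymous substitution.
Codon 3 (ACG, Thr): 3 synonymous substitutions.
Total: 2 + 1 + 3 = 6.

6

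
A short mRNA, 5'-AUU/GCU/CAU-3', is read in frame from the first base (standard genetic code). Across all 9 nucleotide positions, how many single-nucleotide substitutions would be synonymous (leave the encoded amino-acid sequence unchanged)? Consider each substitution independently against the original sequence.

6

Codon 1 (AUU, Ile): 2 synonymous substitutions.
Codon 2 (GCU, Ala): 3 synonymous substitutions.
Codon 3 (CAU, His): 1 synonymous substitution.
Total: 2 + 3 + 1 = 6.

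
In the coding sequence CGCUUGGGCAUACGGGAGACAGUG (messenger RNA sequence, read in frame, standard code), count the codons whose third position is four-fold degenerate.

Codon 1 CGC (Arg): third position 4-fold.
Codon 2 UUG (Leu): third position 2-fold.
Codon 3 GGC (Gly): third position 4-fold.
Codon 4 AUA (Ile): third position 3-fold.
Codon 5 CGG (Arg): third position 4-fold.
Codon 6 GAG (Glu): third position 2-fold.
Codon 7 ACA (Thr): third position 4-fold.
Codon 8 GUG (Val): third position 4-fold.
Four-fold degenerate third positions: 5.

5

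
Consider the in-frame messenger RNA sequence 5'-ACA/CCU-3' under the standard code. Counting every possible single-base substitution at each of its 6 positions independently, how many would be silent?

6

Codon 1 (ACA, Thr): 3 synonymous substitutions.
Codon 2 (CCU, Pro): 3 synonymous substitutions.
Total: 3 + 3 = 6.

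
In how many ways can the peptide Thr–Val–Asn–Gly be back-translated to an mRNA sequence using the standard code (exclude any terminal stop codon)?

128

Thr: 4 codons.
Val: 4 codons.
Asn: 2 codons.
Gly: 4 codons.
4 × 4 × 2 × 4 = 128.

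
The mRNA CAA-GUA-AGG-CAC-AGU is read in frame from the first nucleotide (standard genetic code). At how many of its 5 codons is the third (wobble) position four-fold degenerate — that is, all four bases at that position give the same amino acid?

1

Codon 1 CAA (Gln): third position 2-fold.
Codon 2 GUA (Val): third position 4-fold.
Codon 3 AGG (Arg): third position 2-fold.
Codon 4 CAC (His): third position 2-fold.
Codon 5 AGU (Ser): third position 2-fold.
Four-fold degenerate third positions: 1.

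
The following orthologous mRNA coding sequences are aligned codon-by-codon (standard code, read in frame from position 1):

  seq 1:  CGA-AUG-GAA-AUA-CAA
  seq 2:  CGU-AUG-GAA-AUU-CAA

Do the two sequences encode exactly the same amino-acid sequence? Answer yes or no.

yes

Codon 1: CGA Arg / CGU Arg — synonymous.
Codon 2: AUG Met / AUG Met — identical.
Codon 3: GAA Glu / GAA Glu — identical.
Codon 4: AUA Ile / AUU Ile — synonymous.
Codon 5: CAA Gln / CAA Gln — identical.
Nonsynonymous differences: 0 → same protein.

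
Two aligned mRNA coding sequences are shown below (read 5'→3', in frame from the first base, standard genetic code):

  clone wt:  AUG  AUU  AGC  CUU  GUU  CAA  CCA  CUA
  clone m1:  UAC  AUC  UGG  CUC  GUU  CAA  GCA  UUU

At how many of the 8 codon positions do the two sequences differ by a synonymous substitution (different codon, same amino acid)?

Codon 1: AUG Met / UAC Tyr — nonsynonymous.
Codon 2: AUU Ile / AUC Ile — synonymous.
Codon 3: AGC Ser / UGG Trp — nonsynonymous.
Codon 4: CUU Leu / CUC Leu — synonymous.
Codon 5: GUU Val / GUU Val — identical.
Codon 6: CAA Gln / CAA Gln — identical.
Codon 7: CCA Pro / GCA Ala — nonsynonymous.
Codon 8: CUA Leu / UUU Phe — nonsynonymous.
Synonymous differences: 2.

2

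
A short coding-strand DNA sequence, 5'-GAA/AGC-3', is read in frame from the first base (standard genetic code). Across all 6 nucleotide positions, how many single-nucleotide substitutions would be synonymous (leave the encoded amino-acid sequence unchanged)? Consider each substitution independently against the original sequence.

2

Codon 1 (GAA, Glu): 1 synonymous substitution.
Codon 2 (AGC, Ser): 1 synonymous substitution.
Total: 1 + 1 = 2.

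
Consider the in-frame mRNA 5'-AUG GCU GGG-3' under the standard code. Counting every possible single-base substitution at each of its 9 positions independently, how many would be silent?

6

Codon 1 (AUG, Met): 0 synonymous substitutions.
Codon 2 (GCU, Ala): 3 synonymous substitutions.
Codon 3 (GGG, Gly): 3 synonymous substitutions.
Total: 0 + 3 + 3 = 6.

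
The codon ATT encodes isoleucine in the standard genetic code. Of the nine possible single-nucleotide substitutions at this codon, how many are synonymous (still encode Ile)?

2

Position 1: none → 0 synonymous.
Position 2: none → 0 synonymous.
Position 3: ATC, ATA → 2 synonymous.
Total: 0 + 0 + 2 = 2.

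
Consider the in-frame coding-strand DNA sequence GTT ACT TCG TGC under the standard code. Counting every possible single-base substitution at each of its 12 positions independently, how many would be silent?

Codon 1 (GTT, Val): 3 synonymous substitutions.
Codon 2 (ACT, Thr): 3 synonymous substitutions.
Codon 3 (TCG, Ser): 3 synonymous substitutions.
Codon 4 (TGC, Cys): 1 synonymous substitution.
Total: 3 + 3 + 3 + 1 = 10.

10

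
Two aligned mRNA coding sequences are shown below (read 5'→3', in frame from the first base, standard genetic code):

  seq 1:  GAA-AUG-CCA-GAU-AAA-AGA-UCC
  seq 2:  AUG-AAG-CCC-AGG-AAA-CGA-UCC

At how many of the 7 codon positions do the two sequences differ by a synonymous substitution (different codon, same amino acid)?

Codon 1: GAA Glu / AUG Met — nonsynonymous.
Codon 2: AUG Met / AAG Lys — nonsynonymous.
Codon 3: CCA Pro / CCC Pro — synonymous.
Codon 4: GAU Asp / AGG Arg — nonsynonymous.
Codon 5: AAA Lys / AAA Lys — identical.
Codon 6: AGA Arg / CGA Arg — synonymous.
Codon 7: UCC Ser / UCC Ser — identical.
Synonymous differences: 2.

2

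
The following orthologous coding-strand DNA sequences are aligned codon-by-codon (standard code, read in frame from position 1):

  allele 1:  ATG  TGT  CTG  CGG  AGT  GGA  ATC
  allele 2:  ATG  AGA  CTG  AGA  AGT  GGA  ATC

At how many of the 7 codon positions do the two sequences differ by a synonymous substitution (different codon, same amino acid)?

1

Codon 1: ATG Met / ATG Met — identical.
Codon 2: TGT Cys / AGA Arg — nonsynonymous.
Codon 3: CTG Leu / CTG Leu — identical.
Codon 4: CGG Arg / AGA Arg — synonymous.
Codon 5: AGT Ser / AGT Ser — identical.
Codon 6: GGA Gly / GGA Gly — identical.
Codon 7: ATC Ile / ATC Ile — identical.
Synonymous differences: 1.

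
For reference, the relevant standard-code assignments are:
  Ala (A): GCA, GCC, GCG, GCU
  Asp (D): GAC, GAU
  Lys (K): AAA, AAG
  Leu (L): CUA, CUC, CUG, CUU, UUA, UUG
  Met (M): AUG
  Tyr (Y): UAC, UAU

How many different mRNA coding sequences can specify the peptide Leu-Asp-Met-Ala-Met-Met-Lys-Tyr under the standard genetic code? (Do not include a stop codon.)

192

Leu: 6 codons.
Asp: 2 codons.
Met: 1 codon.
Ala: 4 codons.
Met: 1 codon.
Met: 1 codon.
Lys: 2 codons.
Tyr: 2 codons.
6 × 2 × 1 × 4 × 1 × 1 × 2 × 2 = 192.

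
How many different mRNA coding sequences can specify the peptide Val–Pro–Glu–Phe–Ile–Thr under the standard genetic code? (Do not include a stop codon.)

Val: 4 codons.
Pro: 4 codons.
Glu: 2 codons.
Phe: 2 codons.
Ile: 3 codons.
Thr: 4 codons.
4 × 4 × 2 × 2 × 3 × 4 = 768.

768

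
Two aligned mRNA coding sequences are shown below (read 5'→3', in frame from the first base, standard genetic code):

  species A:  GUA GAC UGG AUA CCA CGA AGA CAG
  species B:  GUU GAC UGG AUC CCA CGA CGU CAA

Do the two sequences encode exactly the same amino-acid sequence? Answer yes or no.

Codon 1: GUA Val / GUU Val — synonymous.
Codon 2: GAC Asp / GAC Asp — identical.
Codon 3: UGG Trp / UGG Trp — identical.
Codon 4: AUA Ile / AUC Ile — synonymous.
Codon 5: CCA Pro / CCA Pro — identical.
Codon 6: CGA Arg / CGA Arg — identical.
Codon 7: AGA Arg / CGU Arg — synonymous.
Codon 8: CAG Gln / CAA Gln — synonymous.
Nonsynonymous differences: 0 → same protein.

yes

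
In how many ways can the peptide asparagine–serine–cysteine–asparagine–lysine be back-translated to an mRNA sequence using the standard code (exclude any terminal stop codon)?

Asn: 2 codons.
Ser: 6 codons.
Cys: 2 codons.
Asn: 2 codons.
Lys: 2 codons.
2 × 6 × 2 × 2 × 2 = 96.

96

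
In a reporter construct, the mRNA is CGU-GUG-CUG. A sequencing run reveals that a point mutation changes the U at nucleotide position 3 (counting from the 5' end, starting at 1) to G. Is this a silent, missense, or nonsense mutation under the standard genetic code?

Position 3 falls in codon 1: CGU → Arg.
After the substitution the codon is CGG → Arg.
Both encode Arg, so the change is synonymous.

silent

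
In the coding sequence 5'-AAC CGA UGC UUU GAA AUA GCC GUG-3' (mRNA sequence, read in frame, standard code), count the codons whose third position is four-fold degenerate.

3

Codon 1 AAC (Asn): third position 2-fold.
Codon 2 CGA (Arg): third position 4-fold.
Codon 3 UGC (Cys): third position 2-fold.
Codon 4 UUU (Phe): third position 2-fold.
Codon 5 GAA (Glu): third position 2-fold.
Codon 6 AUA (Ile): third position 3-fold.
Codon 7 GCC (Ala): third position 4-fold.
Codon 8 GUG (Val): third position 4-fold.
Four-fold degenerate third positions: 3.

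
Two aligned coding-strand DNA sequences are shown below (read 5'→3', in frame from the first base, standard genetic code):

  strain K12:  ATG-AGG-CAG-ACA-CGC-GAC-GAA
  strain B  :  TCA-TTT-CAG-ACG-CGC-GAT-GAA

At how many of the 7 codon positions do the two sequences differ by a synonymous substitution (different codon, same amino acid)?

2

Codon 1: ATG Met / TCA Ser — nonsynonymous.
Codon 2: AGG Arg / TTT Phe — nonsynonymous.
Codon 3: CAG Gln / CAG Gln — identical.
Codon 4: ACA Thr / ACG Thr — synonymous.
Codon 5: CGC Arg / CGC Arg — identical.
Codon 6: GAC Asp / GAT Asp — synonymous.
Codon 7: GAA Glu / GAA Glu — identical.
Synonymous differences: 2.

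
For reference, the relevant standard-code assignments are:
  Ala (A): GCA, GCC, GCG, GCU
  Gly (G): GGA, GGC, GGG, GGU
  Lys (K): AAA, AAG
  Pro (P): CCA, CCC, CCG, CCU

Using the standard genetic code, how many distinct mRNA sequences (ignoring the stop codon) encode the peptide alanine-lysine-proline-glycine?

128

Ala: 4 codons.
Lys: 2 codons.
Pro: 4 codons.
Gly: 4 codons.
4 × 2 × 4 × 4 = 128.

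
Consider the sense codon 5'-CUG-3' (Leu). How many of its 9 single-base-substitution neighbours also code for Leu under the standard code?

4

Position 1: UUG → 1 synonymous.
Position 2: none → 0 synonymous.
Position 3: CUU, CUC, CUA → 3 synonymous.
Total: 1 + 0 + 3 = 4.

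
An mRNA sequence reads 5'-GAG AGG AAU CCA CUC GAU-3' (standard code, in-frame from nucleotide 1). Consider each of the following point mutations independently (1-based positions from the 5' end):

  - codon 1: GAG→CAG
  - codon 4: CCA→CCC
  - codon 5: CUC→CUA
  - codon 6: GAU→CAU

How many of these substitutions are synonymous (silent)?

Codon 1: GAG (Glu) → CAG (Gln) — missense.
Codon 4: CCA (Pro) → CCC (Pro) — synonymous.
Codon 5: CUC (Leu) → CUA (Leu) — synonymous.
Codon 6: GAU (Asp) → CAU (His) — missense.
Synonymous: 2 of 4.

2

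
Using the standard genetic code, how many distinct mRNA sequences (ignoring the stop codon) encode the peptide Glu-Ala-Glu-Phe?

32

Glu: 2 codons.
Ala: 4 codons.
Glu: 2 codons.
Phe: 2 codons.
2 × 4 × 2 × 2 = 32.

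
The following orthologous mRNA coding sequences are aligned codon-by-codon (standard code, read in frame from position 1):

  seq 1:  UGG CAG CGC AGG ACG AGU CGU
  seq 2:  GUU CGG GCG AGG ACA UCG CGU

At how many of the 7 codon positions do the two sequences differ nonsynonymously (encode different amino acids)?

Codon 1: UGG Trp / GUU Val — nonsynonymous.
Codon 2: CAG Gln / CGG Arg — nonsynonymous.
Codon 3: CGC Arg / GCG Ala — nonsynonymous.
Codon 4: AGG Arg / AGG Arg — identical.
Codon 5: ACG Thr / ACA Thr — synonymous.
Codon 6: AGU Ser / UCG Ser — synonymous.
Codon 7: CGU Arg / CGU Arg — identical.
Nonsynonymous differences: 3.

3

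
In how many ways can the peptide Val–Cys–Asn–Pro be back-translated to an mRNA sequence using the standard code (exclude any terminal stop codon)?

Val: 4 codons.
Cys: 2 codons.
Asn: 2 codons.
Pro: 4 codons.
4 × 2 × 2 × 4 = 64.

64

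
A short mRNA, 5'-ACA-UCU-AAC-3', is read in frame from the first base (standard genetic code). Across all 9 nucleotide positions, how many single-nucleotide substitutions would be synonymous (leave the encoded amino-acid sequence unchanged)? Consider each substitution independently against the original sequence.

Codon 1 (ACA, Thr): 3 synonymous substitutions.
Codon 2 (UCU, Ser): 3 synonymous substitutions.
Codon 3 (AAC, Asn): 1 synonymous substitution.
Total: 3 + 3 + 1 = 7.

7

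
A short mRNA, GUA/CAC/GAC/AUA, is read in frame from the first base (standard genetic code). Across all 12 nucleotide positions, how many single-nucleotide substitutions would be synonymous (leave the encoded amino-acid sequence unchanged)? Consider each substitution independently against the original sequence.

7

Codon 1 (GUA, Val): 3 synonymous substitutions.
Codon 2 (CAC, His): 1 synonymous substitution.
Codon 3 (GAC, Asp): 1 synonymous substitution.
Codon 4 (AUA, Ile): 2 synonymous substitutions.
Total: 3 + 1 + 1 + 2 = 7.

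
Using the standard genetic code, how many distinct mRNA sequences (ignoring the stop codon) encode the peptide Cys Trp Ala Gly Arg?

192

Cys: 2 codons.
Trp: 1 codon.
Ala: 4 codons.
Gly: 4 codons.
Arg: 6 codons.
2 × 1 × 4 × 4 × 6 = 192.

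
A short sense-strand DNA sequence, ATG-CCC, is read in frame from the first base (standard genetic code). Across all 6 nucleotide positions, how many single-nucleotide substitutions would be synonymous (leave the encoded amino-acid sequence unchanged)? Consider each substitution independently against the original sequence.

Codon 1 (ATG, Met): 0 synonymous substitutions.
Codon 2 (CCC, Pro): 3 synonymous substitutions.
Total: 0 + 3 = 3.

3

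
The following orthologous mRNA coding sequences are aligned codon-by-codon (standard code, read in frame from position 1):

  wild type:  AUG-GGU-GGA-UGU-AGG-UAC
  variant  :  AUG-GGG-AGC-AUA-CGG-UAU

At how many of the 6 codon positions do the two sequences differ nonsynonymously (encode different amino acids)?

2

Codon 1: AUG Met / AUG Met — identical.
Codon 2: GGU Gly / GGG Gly — synonymous.
Codon 3: GGA Gly / AGC Ser — nonsynonymous.
Codon 4: UGU Cys / AUA Ile — nonsynonymous.
Codon 5: AGG Arg / CGG Arg — synonymous.
Codon 6: UAC Tyr / UAU Tyr — synonymous.
Nonsynonymous differences: 2.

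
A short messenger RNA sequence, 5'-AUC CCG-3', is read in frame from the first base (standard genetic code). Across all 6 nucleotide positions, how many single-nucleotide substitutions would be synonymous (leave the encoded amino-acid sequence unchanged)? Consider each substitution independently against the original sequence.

5

Codon 1 (AUC, Ile): 2 synonymous substitutions.
Codon 2 (CCG, Pro): 3 synonymous substitutions.
Total: 2 + 3 = 5.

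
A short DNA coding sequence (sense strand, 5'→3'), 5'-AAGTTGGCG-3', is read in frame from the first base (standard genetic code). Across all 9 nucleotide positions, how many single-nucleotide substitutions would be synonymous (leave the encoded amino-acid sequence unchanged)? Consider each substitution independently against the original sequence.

Codon 1 (AAG, Lys): 1 synonymous substitution.
Codon 2 (TTG, Leu): 2 synonymous substitutions.
Codon 3 (GCG, Ala): 3 synonymous substitutions.
Total: 1 + 2 + 3 = 6.

6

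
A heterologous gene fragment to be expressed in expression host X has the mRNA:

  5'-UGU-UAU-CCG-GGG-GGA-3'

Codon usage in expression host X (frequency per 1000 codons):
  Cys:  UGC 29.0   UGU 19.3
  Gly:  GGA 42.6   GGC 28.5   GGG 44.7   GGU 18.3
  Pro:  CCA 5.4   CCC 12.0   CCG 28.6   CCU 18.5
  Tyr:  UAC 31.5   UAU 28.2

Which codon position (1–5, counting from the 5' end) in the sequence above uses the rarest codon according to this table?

1

Codon 1 UGU (Cys): 19.3 per 1000.
Codon 2 UAU (Tyr): 28.2 per 1000.
Codon 3 CCG (Pro): 28.6 per 1000.
Codon 4 GGG (Gly): 44.7 per 1000.
Codon 5 GGA (Gly): 42.6 per 1000.
Lowest frequency is 19.3 at codon 1.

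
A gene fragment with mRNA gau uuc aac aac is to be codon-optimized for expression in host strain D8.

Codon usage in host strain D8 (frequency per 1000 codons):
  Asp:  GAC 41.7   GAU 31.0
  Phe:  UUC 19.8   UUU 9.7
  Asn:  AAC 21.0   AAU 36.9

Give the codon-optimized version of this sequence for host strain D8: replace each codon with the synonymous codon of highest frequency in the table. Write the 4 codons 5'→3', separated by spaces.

Codon 1 (Asp): best is GAC at 41.7.
Codon 2 (Phe): best is UUC at 19.8.
Codon 3 (Asn): best is AAU at 36.9.
Codon 4 (Asn): best is AAU at 36.9.

GAC UUC AAU AAU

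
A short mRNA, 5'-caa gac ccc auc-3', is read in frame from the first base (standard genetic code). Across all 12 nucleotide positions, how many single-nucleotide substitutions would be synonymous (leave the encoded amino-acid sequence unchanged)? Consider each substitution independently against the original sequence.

Codon 1 (CAA, Gln): 1 synonymous substitution.
Codon 2 (GAC, Asp): 1 synonymous substitution.
Codon 3 (CCC, Pro): 3 synonymous substitutions.
Codon 4 (AUC, Ile): 2 synonymous substitutions.
Total: 1 + 1 + 3 + 2 = 7.

7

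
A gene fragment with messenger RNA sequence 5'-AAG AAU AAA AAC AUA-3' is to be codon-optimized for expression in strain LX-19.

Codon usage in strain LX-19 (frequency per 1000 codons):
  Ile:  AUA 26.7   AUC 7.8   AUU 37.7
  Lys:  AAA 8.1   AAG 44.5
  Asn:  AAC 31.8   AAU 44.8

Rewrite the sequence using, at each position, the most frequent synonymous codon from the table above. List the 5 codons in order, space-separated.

Codon 1 (Lys): best is AAG at 44.5.
Codon 2 (Asn): best is AAU at 44.8.
Codon 3 (Lys): best is AAG at 44.5.
Codon 4 (Asn): best is AAU at 44.8.
Codon 5 (Ile): best is AUU at 37.7.

AAG AAU AAG AAU AUU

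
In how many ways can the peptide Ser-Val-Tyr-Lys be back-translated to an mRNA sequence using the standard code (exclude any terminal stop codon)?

96

Ser: 6 codons.
Val: 4 codons.
Tyr: 2 codons.
Lys: 2 codons.
6 × 4 × 2 × 2 = 96.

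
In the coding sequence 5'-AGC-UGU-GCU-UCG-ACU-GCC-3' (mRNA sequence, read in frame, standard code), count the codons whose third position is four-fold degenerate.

4

Codon 1 AGC (Ser): third position 2-fold.
Codon 2 UGU (Cys): third position 2-fold.
Codon 3 GCU (Ala): third position 4-fold.
Codon 4 UCG (Ser): third position 4-fold.
Codon 5 ACU (Thr): third position 4-fold.
Codon 6 GCC (Ala): third position 4-fold.
Four-fold degenerate third positions: 4.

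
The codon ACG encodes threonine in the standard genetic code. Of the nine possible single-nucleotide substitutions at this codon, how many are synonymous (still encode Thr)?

3

Position 1: none → 0 synonymous.
Position 2: none → 0 synonymous.
Position 3: ACU, ACC, ACA → 3 synonymous.
Total: 0 + 0 + 3 = 3.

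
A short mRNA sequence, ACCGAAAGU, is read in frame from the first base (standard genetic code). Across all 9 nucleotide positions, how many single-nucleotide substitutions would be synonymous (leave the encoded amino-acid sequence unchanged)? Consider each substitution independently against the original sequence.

5

Codon 1 (ACC, Thr): 3 synonymous substitutions.
Codon 2 (GAA, Glu): 1 synonymous substitution.
Codon 3 (AGU, Ser): 1 synonymous substitution.
Total: 3 + 1 + 1 = 5.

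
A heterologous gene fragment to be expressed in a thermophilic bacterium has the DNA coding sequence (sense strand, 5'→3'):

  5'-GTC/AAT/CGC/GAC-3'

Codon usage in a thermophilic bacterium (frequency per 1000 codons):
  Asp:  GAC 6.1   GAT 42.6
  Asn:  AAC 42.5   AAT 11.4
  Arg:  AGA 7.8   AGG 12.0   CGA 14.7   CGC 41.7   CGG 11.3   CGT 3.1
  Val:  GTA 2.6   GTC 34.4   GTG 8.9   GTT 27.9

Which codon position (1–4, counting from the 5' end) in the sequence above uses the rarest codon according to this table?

Codon 1 GTC (Val): 34.4 per 1000.
Codon 2 AAT (Asn): 11.4 per 1000.
Codon 3 CGC (Arg): 41.7 per 1000.
Codon 4 GAC (Asp): 6.1 per 1000.
Lowest frequency is 6.1 at codon 4.

4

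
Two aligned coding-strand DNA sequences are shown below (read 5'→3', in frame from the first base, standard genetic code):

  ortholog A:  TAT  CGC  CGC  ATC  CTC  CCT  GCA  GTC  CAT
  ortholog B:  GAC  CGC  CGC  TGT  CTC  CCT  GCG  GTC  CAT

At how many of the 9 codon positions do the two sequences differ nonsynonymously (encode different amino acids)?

Codon 1: TAT Tyr / GAC Asp — nonsynonymous.
Codon 2: CGC Arg / CGC Arg — identical.
Codon 3: CGC Arg / CGC Arg — identical.
Codon 4: ATC Ile / TGT Cys — nonsynonymous.
Codon 5: CTC Leu / CTC Leu — identical.
Codon 6: CCT Pro / CCT Pro — identical.
Codon 7: GCA Ala / GCG Ala — synonymous.
Codon 8: GTC Val / GTC Val — identical.
Codon 9: CAT His / CAT His — identical.
Nonsynonymous differences: 2.

2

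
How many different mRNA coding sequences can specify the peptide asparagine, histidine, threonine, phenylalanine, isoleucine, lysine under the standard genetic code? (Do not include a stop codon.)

Asn: 2 codons.
His: 2 codons.
Thr: 4 codons.
Phe: 2 codons.
Ile: 3 codons.
Lys: 2 codons.
2 × 2 × 4 × 2 × 3 × 2 = 192.

192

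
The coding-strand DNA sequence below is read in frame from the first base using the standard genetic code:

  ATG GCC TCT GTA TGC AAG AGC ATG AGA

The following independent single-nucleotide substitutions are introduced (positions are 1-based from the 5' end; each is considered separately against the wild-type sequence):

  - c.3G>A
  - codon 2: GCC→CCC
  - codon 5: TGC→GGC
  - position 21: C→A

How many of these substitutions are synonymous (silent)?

Codon 1: ATG (Met) → ATA (Ile) — missense.
Codon 2: GCC (Ala) → CCC (Pro) — missense.
Codon 5: TGC (Cys) → GGC (Gly) — missense.
Codon 7: AGC (Ser) → AGA (Arg) — missense.
Synonymous: 0 of 4.

0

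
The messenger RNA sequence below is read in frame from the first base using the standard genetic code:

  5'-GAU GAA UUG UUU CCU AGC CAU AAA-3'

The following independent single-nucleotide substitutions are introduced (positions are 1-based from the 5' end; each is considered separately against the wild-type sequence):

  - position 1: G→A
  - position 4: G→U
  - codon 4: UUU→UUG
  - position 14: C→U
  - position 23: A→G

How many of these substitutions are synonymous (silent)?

0

Codon 1: GAU (Asp) → AAU (Asn) — missense.
Codon 2: GAA (Glu) → UAA (Stop) — nonsense.
Codon 4: UUU (Phe) → UUG (Leu) — missense.
Codon 5: CCU (Pro) → CUU (Leu) — missense.
Codon 8: AAA (Lys) → AGA (Arg) — missense.
Synonymous: 0 of 5.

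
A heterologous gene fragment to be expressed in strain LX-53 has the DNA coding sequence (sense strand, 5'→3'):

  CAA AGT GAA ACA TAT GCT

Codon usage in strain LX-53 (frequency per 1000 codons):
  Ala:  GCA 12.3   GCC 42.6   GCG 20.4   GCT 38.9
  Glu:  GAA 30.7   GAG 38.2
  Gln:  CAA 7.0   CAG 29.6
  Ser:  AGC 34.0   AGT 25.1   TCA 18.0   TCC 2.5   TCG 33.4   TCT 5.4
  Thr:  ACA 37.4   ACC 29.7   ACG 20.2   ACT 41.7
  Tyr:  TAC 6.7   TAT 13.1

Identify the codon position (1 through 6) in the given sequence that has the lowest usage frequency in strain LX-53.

Codon 1 CAA (Gln): 7.0 per 1000.
Codon 2 AGT (Ser): 25.1 per 1000.
Codon 3 GAA (Glu): 30.7 per 1000.
Codon 4 ACA (Thr): 37.4 per 1000.
Codon 5 TAT (Tyr): 13.1 per 1000.
Codon 6 GCT (Ala): 38.9 per 1000.
Lowest frequency is 7.0 at codon 1.

1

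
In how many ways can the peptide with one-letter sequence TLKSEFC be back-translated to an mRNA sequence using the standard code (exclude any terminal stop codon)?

Thr: 4 codons.
Leu: 6 codons.
Lys: 2 codons.
Ser: 6 codons.
Glu: 2 codons.
Phe: 2 codons.
Cys: 2 codons.
4 × 6 × 2 × 6 × 2 × 2 × 2 = 2304.

2304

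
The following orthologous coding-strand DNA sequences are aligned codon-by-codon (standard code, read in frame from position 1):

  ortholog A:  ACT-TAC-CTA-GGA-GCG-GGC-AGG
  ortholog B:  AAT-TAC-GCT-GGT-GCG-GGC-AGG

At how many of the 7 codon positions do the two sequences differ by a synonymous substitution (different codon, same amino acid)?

Codon 1: ACT Thr / AAT Asn — nonsynonymous.
Codon 2: TAC Tyr / TAC Tyr — identical.
Codon 3: CTA Leu / GCT Ala — nonsynonymous.
Codon 4: GGA Gly / GGT Gly — synonymous.
Codon 5: GCG Ala / GCG Ala — identical.
Codon 6: GGC Gly / GGC Gly — identical.
Codon 7: AGG Arg / AGG Arg — identical.
Synonymous differences: 1.

1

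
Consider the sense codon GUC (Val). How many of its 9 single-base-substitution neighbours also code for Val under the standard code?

3

Position 1: none → 0 synonymous.
Position 2: none → 0 synonymous.
Position 3: GUU, GUA, GUG → 3 synonymous.
Total: 0 + 0 + 3 = 3.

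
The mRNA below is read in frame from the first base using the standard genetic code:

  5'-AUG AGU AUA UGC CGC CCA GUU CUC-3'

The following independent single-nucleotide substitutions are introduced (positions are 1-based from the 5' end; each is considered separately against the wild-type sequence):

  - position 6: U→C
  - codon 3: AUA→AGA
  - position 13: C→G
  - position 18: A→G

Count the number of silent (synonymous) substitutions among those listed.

2

Codon 2: AGU (Ser) → AGC (Ser) — synonymous.
Codon 3: AUA (Ile) → AGA (Arg) — missense.
Codon 5: CGC (Arg) → GGC (Gly) — missense.
Codon 6: CCA (Pro) → CCG (Pro) — synonymous.
Synonymous: 2 of 4.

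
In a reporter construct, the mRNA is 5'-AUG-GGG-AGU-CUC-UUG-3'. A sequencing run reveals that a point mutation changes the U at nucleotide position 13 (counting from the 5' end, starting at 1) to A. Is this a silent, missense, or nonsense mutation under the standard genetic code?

missense

Position 13 falls in codon 5: UUG → Leu.
After the substitution the codon is AUG → Met.
Leu ≠ Met, so this is a missense mutation.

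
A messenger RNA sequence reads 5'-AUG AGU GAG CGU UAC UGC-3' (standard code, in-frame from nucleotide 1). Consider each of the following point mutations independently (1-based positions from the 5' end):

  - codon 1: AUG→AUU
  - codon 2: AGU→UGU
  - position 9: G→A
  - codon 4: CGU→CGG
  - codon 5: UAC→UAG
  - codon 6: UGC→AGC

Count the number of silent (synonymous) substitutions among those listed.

Codon 1: AUG (Met) → AUU (Ile) — missense.
Codon 2: AGU (Ser) → UGU (Cys) — missense.
Codon 3: GAG (Glu) → GAA (Glu) — synonymous.
Codon 4: CGU (Arg) → CGG (Arg) — synonymous.
Codon 5: UAC (Tyr) → UAG (Stop) — nonsense.
Codon 6: UGC (Cys) → AGC (Ser) — missense.
Synonymous: 2 of 6.

2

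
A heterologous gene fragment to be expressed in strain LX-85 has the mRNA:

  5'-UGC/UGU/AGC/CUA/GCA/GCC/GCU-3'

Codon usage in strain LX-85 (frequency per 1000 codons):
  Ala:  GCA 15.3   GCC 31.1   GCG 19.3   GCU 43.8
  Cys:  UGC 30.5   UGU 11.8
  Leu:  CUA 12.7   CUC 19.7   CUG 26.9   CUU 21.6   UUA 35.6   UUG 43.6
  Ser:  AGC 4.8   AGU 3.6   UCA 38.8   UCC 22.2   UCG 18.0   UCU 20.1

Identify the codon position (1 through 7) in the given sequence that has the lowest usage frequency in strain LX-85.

Codon 1 UGC (Cys): 30.5 per 1000.
Codon 2 UGU (Cys): 11.8 per 1000.
Codon 3 AGC (Ser): 4.8 per 1000.
Codon 4 CUA (Leu): 12.7 per 1000.
Codon 5 GCA (Ala): 15.3 per 1000.
Codon 6 GCC (Ala): 31.1 per 1000.
Codon 7 GCU (Ala): 43.8 per 1000.
Lowest frequency is 4.8 at codon 3.

3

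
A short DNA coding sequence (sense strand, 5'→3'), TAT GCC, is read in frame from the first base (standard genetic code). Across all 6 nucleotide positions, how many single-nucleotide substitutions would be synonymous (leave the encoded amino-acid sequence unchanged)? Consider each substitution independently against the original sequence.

4

Codon 1 (TAT, Tyr): 1 synonymous substitution.
Codon 2 (GCC, Ala): 3 synonymous substitutions.
Total: 1 + 3 = 4.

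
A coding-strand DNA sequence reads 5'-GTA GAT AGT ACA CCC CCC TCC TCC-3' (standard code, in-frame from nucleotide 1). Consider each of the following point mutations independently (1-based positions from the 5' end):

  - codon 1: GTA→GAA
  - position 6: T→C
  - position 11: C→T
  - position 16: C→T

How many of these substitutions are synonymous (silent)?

1

Codon 1: GTA (Val) → GAA (Glu) — missense.
Codon 2: GAT (Asp) → GAC (Asp) — synonymous.
Codon 4: ACA (Thr) → ATA (Ile) — missense.
Codon 6: CCC (Pro) → TCC (Ser) — missense.
Synonymous: 1 of 4.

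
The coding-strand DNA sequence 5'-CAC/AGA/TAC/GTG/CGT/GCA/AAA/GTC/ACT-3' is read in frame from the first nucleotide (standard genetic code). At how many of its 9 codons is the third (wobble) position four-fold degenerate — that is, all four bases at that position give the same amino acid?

5

Codon 1 CAC (His): third position 2-fold.
Codon 2 AGA (Arg): third position 2-fold.
Codon 3 TAC (Tyr): third position 2-fold.
Codon 4 GTG (Val): third position 4-fold.
Codon 5 CGT (Arg): third position 4-fold.
Codon 6 GCA (Ala): third position 4-fold.
Codon 7 AAA (Lys): third position 2-fold.
Codon 8 GTC (Val): third position 4-fold.
Codon 9 ACT (Thr): third position 4-fold.
Four-fold degenerate third positions: 5.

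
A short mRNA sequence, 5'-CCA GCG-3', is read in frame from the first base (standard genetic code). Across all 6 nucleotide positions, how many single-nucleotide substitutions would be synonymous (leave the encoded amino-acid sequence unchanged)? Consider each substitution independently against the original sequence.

6

Codon 1 (CCA, Pro): 3 synonymous substitutions.
Codon 2 (GCG, Ala): 3 synonymous substitutions.
Total: 3 + 3 = 6.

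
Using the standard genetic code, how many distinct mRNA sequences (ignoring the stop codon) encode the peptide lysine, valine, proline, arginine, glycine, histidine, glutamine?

3072

Lys: 2 codons.
Val: 4 codons.
Pro: 4 codons.
Arg: 6 codons.
Gly: 4 codons.
His: 2 codons.
Gln: 2 codons.
2 × 4 × 4 × 6 × 4 × 2 × 2 = 3072.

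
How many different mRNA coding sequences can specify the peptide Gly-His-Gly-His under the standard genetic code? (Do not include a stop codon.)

64

Gly: 4 codons.
His: 2 codons.
Gly: 4 codons.
His: 2 codons.
4 × 2 × 4 × 2 = 64.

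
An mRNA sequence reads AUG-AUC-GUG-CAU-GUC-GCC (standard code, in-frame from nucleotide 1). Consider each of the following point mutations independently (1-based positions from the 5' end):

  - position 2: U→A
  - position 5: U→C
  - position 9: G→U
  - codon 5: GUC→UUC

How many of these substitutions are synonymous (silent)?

1

Codon 1: AUG (Met) → AAG (Lys) — missense.
Codon 2: AUC (Ile) → ACC (Thr) — missense.
Codon 3: GUG (Val) → GUU (Val) — synonymous.
Codon 5: GUC (Val) → UUC (Phe) — missense.
Synonymous: 1 of 4.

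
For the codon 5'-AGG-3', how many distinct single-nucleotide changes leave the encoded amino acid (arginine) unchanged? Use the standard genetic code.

2

Position 1: CGG → 1 synonymous.
Position 2: none → 0 synonymous.
Position 3: AGA → 1 synonymous.
Total: 1 + 0 + 1 = 2.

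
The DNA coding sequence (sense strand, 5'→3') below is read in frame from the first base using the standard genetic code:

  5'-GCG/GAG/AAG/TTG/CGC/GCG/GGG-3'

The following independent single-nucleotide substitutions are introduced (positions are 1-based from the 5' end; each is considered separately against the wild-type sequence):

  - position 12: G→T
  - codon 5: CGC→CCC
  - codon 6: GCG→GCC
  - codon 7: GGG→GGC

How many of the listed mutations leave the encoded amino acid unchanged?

Codon 4: TTG (Leu) → TTT (Phe) — missense.
Codon 5: CGC (Arg) → CCC (Pro) — missense.
Codon 6: GCG (Ala) → GCC (Ala) — synonymous.
Codon 7: GGG (Gly) → GGC (Gly) — synonymous.
Synonymous: 2 of 4.

2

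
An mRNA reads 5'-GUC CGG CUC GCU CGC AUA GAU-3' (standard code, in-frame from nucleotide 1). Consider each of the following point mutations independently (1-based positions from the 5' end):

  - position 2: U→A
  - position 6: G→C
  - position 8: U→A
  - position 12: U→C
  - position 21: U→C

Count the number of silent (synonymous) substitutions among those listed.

Codon 1: GUC (Val) → GAC (Asp) — missense.
Codon 2: CGG (Arg) → CGC (Arg) — synonymous.
Codon 3: CUC (Leu) → CAC (His) — missense.
Codon 4: GCU (Ala) → GCC (Ala) — synonymous.
Codon 7: GAU (Asp) → GAC (Asp) — synonymous.
Synonymous: 3 of 5.

3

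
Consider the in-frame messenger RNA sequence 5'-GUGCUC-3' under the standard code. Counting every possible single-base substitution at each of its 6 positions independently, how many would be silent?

6

Codon 1 (GUG, Val): 3 synonymous substitutions.
Codon 2 (CUC, Leu): 3 synonymous substitutions.
Total: 3 + 3 = 6.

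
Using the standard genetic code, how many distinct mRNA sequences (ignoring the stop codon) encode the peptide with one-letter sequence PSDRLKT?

13824

Pro: 4 codons.
Ser: 6 codons.
Asp: 2 codons.
Arg: 6 codons.
Leu: 6 codons.
Lys: 2 codons.
Thr: 4 codons.
4 × 6 × 2 × 6 × 6 × 2 × 4 = 13824.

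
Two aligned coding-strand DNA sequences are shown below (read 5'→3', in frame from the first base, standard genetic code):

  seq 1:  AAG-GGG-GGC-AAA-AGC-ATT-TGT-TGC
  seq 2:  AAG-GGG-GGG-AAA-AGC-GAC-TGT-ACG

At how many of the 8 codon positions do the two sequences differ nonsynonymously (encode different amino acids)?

Codon 1: AAG Lys / AAG Lys — identical.
Codon 2: GGG Gly / GGG Gly — identical.
Codon 3: GGC Gly / GGG Gly — synonymous.
Codon 4: AAA Lys / AAA Lys — identical.
Codon 5: AGC Ser / AGC Ser — identical.
Codon 6: ATT Ile / GAC Asp — nonsynonymous.
Codon 7: TGT Cys / TGT Cys — identical.
Codon 8: TGC Cys / ACG Thr — nonsynonymous.
Nonsynonymous differences: 2.

2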